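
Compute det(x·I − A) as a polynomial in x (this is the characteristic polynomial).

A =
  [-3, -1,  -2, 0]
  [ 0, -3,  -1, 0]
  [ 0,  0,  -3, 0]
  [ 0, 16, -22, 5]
x^4 + 4*x^3 - 18*x^2 - 108*x - 135

Expanding det(x·I − A) (e.g. by cofactor expansion or by noting that A is similar to its Jordan form J, which has the same characteristic polynomial as A) gives
  χ_A(x) = x^4 + 4*x^3 - 18*x^2 - 108*x - 135
which factors as (x - 5)*(x + 3)^3. The eigenvalues (with algebraic multiplicities) are λ = -3 with multiplicity 3, λ = 5 with multiplicity 1.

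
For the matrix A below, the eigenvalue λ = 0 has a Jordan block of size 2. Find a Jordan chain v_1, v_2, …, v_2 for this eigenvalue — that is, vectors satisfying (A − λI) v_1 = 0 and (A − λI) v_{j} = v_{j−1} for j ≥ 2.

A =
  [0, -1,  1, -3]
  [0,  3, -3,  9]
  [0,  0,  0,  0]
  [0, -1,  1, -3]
A Jordan chain for λ = 0 of length 2:
v_1 = (-1, 3, 0, -1)ᵀ
v_2 = (0, 1, 0, 0)ᵀ

Let N = A − (0)·I. We want v_2 with N^2 v_2 = 0 but N^1 v_2 ≠ 0; then v_{j-1} := N · v_j for j = 2, …, 2.

Pick v_2 = (0, 1, 0, 0)ᵀ.
Then v_1 = N · v_2 = (-1, 3, 0, -1)ᵀ.

Sanity check: (A − (0)·I) v_1 = (0, 0, 0, 0)ᵀ = 0. ✓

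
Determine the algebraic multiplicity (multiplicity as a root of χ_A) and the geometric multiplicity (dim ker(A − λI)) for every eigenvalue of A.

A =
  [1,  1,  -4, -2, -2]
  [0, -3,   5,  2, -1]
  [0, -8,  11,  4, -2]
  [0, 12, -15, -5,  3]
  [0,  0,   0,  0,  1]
λ = 1: alg = 5, geom = 3

Step 1 — factor the characteristic polynomial to read off the algebraic multiplicities:
  χ_A(x) = (x - 1)^5

Step 2 — compute geometric multiplicities via the rank-nullity identity g(λ) = n − rank(A − λI):
  rank(A − (1)·I) = 2, so dim ker(A − (1)·I) = n − 2 = 3

Summary:
  λ = 1: algebraic multiplicity = 5, geometric multiplicity = 3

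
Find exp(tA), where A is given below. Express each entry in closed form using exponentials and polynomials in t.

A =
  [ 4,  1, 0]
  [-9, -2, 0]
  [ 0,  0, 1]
e^{tA} =
  [3*t*exp(t) + exp(t), t*exp(t), 0]
  [-9*t*exp(t), -3*t*exp(t) + exp(t), 0]
  [0, 0, exp(t)]

Strategy: write A = P · J · P⁻¹ where J is a Jordan canonical form, so e^{tA} = P · e^{tJ} · P⁻¹, and e^{tJ} can be computed block-by-block.

A has Jordan form
J =
  [1, 1, 0]
  [0, 1, 0]
  [0, 0, 1]
(up to reordering of blocks).

Per-block formulas:
  For a 2×2 Jordan block J_2(1): exp(t · J_2(1)) = e^(1t)·(I + t·N), where N is the 2×2 nilpotent shift.
  For a 1×1 block at λ = 1: exp(t · [1]) = [e^(1t)].

After assembling e^{tJ} and conjugating by P, we get:

e^{tA} =
  [3*t*exp(t) + exp(t), t*exp(t), 0]
  [-9*t*exp(t), -3*t*exp(t) + exp(t), 0]
  [0, 0, exp(t)]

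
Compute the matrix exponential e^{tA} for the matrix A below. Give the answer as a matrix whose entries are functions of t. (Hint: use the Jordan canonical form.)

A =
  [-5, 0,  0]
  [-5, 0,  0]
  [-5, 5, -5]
e^{tA} =
  [exp(-5*t), 0, 0]
  [-1 + exp(-5*t), 1, 0]
  [-1 + exp(-5*t), 1 - exp(-5*t), exp(-5*t)]

Strategy: write A = P · J · P⁻¹ where J is a Jordan canonical form, so e^{tA} = P · e^{tJ} · P⁻¹, and e^{tJ} can be computed block-by-block.

A has Jordan form
J =
  [-5,  0, 0]
  [ 0, -5, 0]
  [ 0,  0, 0]
(up to reordering of blocks).

Per-block formulas:
  For a 1×1 block at λ = -5: exp(t · [-5]) = [e^(-5t)].
  For a 1×1 block at λ = 0: exp(t · [0]) = [e^(0t)].

After assembling e^{tJ} and conjugating by P, we get:

e^{tA} =
  [exp(-5*t), 0, 0]
  [-1 + exp(-5*t), 1, 0]
  [-1 + exp(-5*t), 1 - exp(-5*t), exp(-5*t)]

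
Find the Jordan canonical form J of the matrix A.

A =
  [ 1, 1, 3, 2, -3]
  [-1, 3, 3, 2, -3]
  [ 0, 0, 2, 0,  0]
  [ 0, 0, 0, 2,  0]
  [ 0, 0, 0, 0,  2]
J_2(2) ⊕ J_1(2) ⊕ J_1(2) ⊕ J_1(2)

The characteristic polynomial is
  det(x·I − A) = x^5 - 10*x^4 + 40*x^3 - 80*x^2 + 80*x - 32 = (x - 2)^5

Eigenvalues and multiplicities (the geometric multiplicity of λ is n − rank(A − λI), which equals the number of Jordan blocks for λ):
  λ = 2: algebraic multiplicity = 5, geometric multiplicity = 4

Determining the block sizes for each eigenvalue:
  λ = 2: 4 blocks summing to 5 forces exactly one block of size 2 and the rest size 1 → block sizes [2, 1, 1, 1]

Assembling the blocks gives a Jordan form
J =
  [2, 1, 0, 0, 0]
  [0, 2, 0, 0, 0]
  [0, 0, 2, 0, 0]
  [0, 0, 0, 2, 0]
  [0, 0, 0, 0, 2]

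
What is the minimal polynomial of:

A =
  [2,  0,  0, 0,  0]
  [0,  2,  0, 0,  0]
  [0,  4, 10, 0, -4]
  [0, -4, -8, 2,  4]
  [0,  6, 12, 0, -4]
x^2 - 6*x + 8

The characteristic polynomial is χ_A(x) = (x - 4)*(x - 2)^4, so the eigenvalues are known. The minimal polynomial is
  m_A(x) = Π_λ (x − λ)^{k_λ}
where k_λ is the size of the *largest* Jordan block for λ (equivalently, the smallest k with (A − λI)^k v = 0 for every generalised eigenvector v of λ).

  λ = 2: largest Jordan block has size 1, contributing (x − 2)
  λ = 4: largest Jordan block has size 1, contributing (x − 4)

So m_A(x) = (x - 4)*(x - 2) = x^2 - 6*x + 8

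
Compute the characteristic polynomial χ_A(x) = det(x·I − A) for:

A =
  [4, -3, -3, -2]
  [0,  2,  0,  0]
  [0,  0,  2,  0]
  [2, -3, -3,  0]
x^4 - 8*x^3 + 24*x^2 - 32*x + 16

Expanding det(x·I − A) (e.g. by cofactor expansion or by noting that A is similar to its Jordan form J, which has the same characteristic polynomial as A) gives
  χ_A(x) = x^4 - 8*x^3 + 24*x^2 - 32*x + 16
which factors as (x - 2)^4. The eigenvalues (with algebraic multiplicities) are λ = 2 with multiplicity 4.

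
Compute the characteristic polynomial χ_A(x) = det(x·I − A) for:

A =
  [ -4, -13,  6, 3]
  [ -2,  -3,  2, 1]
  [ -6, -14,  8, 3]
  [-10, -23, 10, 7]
x^4 - 8*x^3 + 24*x^2 - 32*x + 16

Expanding det(x·I − A) (e.g. by cofactor expansion or by noting that A is similar to its Jordan form J, which has the same characteristic polynomial as A) gives
  χ_A(x) = x^4 - 8*x^3 + 24*x^2 - 32*x + 16
which factors as (x - 2)^4. The eigenvalues (with algebraic multiplicities) are λ = 2 with multiplicity 4.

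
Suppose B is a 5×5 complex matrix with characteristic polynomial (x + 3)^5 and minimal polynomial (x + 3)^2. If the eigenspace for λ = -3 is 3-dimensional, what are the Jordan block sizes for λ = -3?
Block sizes for λ = -3: [2, 2, 1]

Step 1 — from the characteristic polynomial, algebraic multiplicity of λ = -3 is 5. From dim ker(B − (-3)·I) = 3, there are exactly 3 Jordan blocks for λ = -3.
Step 2 — from the minimal polynomial, the factor (x + 3)^2 tells us the largest block for λ = -3 has size 2.
Step 3 — with total size 5, 3 blocks, and largest block 2, the block sizes (in nonincreasing order) are [2, 2, 1].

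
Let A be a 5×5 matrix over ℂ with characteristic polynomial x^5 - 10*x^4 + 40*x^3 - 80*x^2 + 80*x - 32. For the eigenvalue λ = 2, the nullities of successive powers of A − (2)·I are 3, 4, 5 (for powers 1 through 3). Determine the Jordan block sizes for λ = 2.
Block sizes for λ = 2: [3, 1, 1]

From the dimensions of kernels of powers, the number of Jordan blocks of size at least j is d_j − d_{j−1} where d_j = dim ker(N^j) (with d_0 = 0). Computing the differences gives [3, 1, 1].
The number of blocks of size exactly k is (#blocks of size ≥ k) − (#blocks of size ≥ k + 1), so the partition is: 2 block(s) of size 1, 1 block(s) of size 3.
In nonincreasing order the block sizes are [3, 1, 1].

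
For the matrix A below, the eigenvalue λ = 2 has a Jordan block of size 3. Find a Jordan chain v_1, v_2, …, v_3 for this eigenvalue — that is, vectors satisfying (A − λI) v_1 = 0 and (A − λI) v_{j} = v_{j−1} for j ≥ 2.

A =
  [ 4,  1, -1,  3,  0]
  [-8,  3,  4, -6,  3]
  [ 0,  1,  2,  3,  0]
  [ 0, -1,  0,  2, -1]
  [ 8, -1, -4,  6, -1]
A Jordan chain for λ = 2 of length 3:
v_1 = (-4, 0, -8, 0, 0)ᵀ
v_2 = (2, -8, 0, 0, 8)ᵀ
v_3 = (1, 0, 0, 0, 0)ᵀ

Let N = A − (2)·I. We want v_3 with N^3 v_3 = 0 but N^2 v_3 ≠ 0; then v_{j-1} := N · v_j for j = 3, …, 2.

Pick v_3 = (1, 0, 0, 0, 0)ᵀ.
Then v_2 = N · v_3 = (2, -8, 0, 0, 8)ᵀ.
Then v_1 = N · v_2 = (-4, 0, -8, 0, 0)ᵀ.

Sanity check: (A − (2)·I) v_1 = (0, 0, 0, 0, 0)ᵀ = 0. ✓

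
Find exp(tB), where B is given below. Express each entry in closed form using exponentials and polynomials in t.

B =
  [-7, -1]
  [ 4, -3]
e^{tB} =
  [-2*t*exp(-5*t) + exp(-5*t), -t*exp(-5*t)]
  [4*t*exp(-5*t), 2*t*exp(-5*t) + exp(-5*t)]

Strategy: write B = P · J · P⁻¹ where J is a Jordan canonical form, so e^{tB} = P · e^{tJ} · P⁻¹, and e^{tJ} can be computed block-by-block.

B has Jordan form
J =
  [-5,  1]
  [ 0, -5]
(up to reordering of blocks).

Per-block formulas:
  For a 2×2 Jordan block J_2(-5): exp(t · J_2(-5)) = e^(-5t)·(I + t·N), where N is the 2×2 nilpotent shift.

After assembling e^{tJ} and conjugating by P, we get:

e^{tB} =
  [-2*t*exp(-5*t) + exp(-5*t), -t*exp(-5*t)]
  [4*t*exp(-5*t), 2*t*exp(-5*t) + exp(-5*t)]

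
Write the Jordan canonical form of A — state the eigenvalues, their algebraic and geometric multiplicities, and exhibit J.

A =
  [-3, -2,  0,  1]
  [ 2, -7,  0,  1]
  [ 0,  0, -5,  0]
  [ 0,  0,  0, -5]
J_2(-5) ⊕ J_1(-5) ⊕ J_1(-5)

The characteristic polynomial is
  det(x·I − A) = x^4 + 20*x^3 + 150*x^2 + 500*x + 625 = (x + 5)^4

Eigenvalues and multiplicities (the geometric multiplicity of λ is n − rank(A − λI), which equals the number of Jordan blocks for λ):
  λ = -5: algebraic multiplicity = 4, geometric multiplicity = 3

Determining the block sizes for each eigenvalue:
  λ = -5: 3 blocks summing to 4 forces exactly one block of size 2 and the rest size 1 → block sizes [2, 1, 1]

Assembling the blocks gives a Jordan form
J =
  [-5,  1,  0,  0]
  [ 0, -5,  0,  0]
  [ 0,  0, -5,  0]
  [ 0,  0,  0, -5]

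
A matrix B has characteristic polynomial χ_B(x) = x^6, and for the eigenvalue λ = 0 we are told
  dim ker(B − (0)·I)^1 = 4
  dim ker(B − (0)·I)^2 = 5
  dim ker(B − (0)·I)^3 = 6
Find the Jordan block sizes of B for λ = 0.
Block sizes for λ = 0: [3, 1, 1, 1]

From the dimensions of kernels of powers, the number of Jordan blocks of size at least j is d_j − d_{j−1} where d_j = dim ker(N^j) (with d_0 = 0). Computing the differences gives [4, 1, 1].
The number of blocks of size exactly k is (#blocks of size ≥ k) − (#blocks of size ≥ k + 1), so the partition is: 3 block(s) of size 1, 1 block(s) of size 3.
In nonincreasing order the block sizes are [3, 1, 1, 1].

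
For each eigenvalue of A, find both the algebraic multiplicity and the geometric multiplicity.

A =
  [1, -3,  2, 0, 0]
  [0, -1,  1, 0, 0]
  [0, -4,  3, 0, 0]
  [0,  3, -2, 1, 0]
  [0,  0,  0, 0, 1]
λ = 1: alg = 5, geom = 3

Step 1 — factor the characteristic polynomial to read off the algebraic multiplicities:
  χ_A(x) = (x - 1)^5

Step 2 — compute geometric multiplicities via the rank-nullity identity g(λ) = n − rank(A − λI):
  rank(A − (1)·I) = 2, so dim ker(A − (1)·I) = n − 2 = 3

Summary:
  λ = 1: algebraic multiplicity = 5, geometric multiplicity = 3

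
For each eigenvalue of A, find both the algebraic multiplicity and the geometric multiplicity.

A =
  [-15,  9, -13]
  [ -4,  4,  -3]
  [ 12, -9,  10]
λ = -3: alg = 1, geom = 1; λ = 1: alg = 2, geom = 1

Step 1 — factor the characteristic polynomial to read off the algebraic multiplicities:
  χ_A(x) = (x - 1)^2*(x + 3)

Step 2 — compute geometric multiplicities via the rank-nullity identity g(λ) = n − rank(A − λI):
  rank(A − (-3)·I) = 2, so dim ker(A − (-3)·I) = n − 2 = 1
  rank(A − (1)·I) = 2, so dim ker(A − (1)·I) = n − 2 = 1

Summary:
  λ = -3: algebraic multiplicity = 1, geometric multiplicity = 1
  λ = 1: algebraic multiplicity = 2, geometric multiplicity = 1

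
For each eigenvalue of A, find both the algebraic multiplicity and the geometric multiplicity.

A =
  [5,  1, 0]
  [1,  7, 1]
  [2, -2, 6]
λ = 6: alg = 3, geom = 1

Step 1 — factor the characteristic polynomial to read off the algebraic multiplicities:
  χ_A(x) = (x - 6)^3

Step 2 — compute geometric multiplicities via the rank-nullity identity g(λ) = n − rank(A − λI):
  rank(A − (6)·I) = 2, so dim ker(A − (6)·I) = n − 2 = 1

Summary:
  λ = 6: algebraic multiplicity = 3, geometric multiplicity = 1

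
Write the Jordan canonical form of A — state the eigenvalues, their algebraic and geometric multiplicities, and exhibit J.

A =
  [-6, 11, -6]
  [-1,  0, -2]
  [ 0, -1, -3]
J_3(-3)

The characteristic polynomial is
  det(x·I − A) = x^3 + 9*x^2 + 27*x + 27 = (x + 3)^3

Eigenvalues and multiplicities (the geometric multiplicity of λ is n − rank(A − λI), which equals the number of Jordan blocks for λ):
  λ = -3: algebraic multiplicity = 3, geometric multiplicity = 1

Determining the block sizes for each eigenvalue:
  λ = -3: one block (gm = 1), so the single block has size am = 3 → block sizes [3]

Assembling the blocks gives a Jordan form
J =
  [-3,  1,  0]
  [ 0, -3,  1]
  [ 0,  0, -3]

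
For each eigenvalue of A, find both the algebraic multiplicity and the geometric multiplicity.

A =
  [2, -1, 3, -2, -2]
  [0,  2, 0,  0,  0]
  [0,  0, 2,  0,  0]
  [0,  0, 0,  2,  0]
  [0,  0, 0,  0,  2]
λ = 2: alg = 5, geom = 4

Step 1 — factor the characteristic polynomial to read off the algebraic multiplicities:
  χ_A(x) = (x - 2)^5

Step 2 — compute geometric multiplicities via the rank-nullity identity g(λ) = n − rank(A − λI):
  rank(A − (2)·I) = 1, so dim ker(A − (2)·I) = n − 1 = 4

Summary:
  λ = 2: algebraic multiplicity = 5, geometric multiplicity = 4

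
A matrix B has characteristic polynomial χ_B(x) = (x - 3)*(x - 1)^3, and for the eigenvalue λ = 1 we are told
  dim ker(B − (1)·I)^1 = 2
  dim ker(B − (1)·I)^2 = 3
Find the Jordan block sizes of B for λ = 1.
Block sizes for λ = 1: [2, 1]

From the dimensions of kernels of powers, the number of Jordan blocks of size at least j is d_j − d_{j−1} where d_j = dim ker(N^j) (with d_0 = 0). Computing the differences gives [2, 1].
The number of blocks of size exactly k is (#blocks of size ≥ k) − (#blocks of size ≥ k + 1), so the partition is: 1 block(s) of size 1, 1 block(s) of size 2.
In nonincreasing order the block sizes are [2, 1].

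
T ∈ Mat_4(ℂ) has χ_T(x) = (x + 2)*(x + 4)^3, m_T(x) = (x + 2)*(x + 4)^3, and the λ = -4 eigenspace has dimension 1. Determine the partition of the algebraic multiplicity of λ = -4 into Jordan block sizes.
Block sizes for λ = -4: [3]

Step 1 — from the characteristic polynomial, algebraic multiplicity of λ = -4 is 3. From dim ker(T − (-4)·I) = 1, there are exactly 1 Jordan blocks for λ = -4.
Step 2 — from the minimal polynomial, the factor (x + 4)^3 tells us the largest block for λ = -4 has size 3.
Step 3 — with total size 3, 1 blocks, and largest block 3, the block sizes (in nonincreasing order) are [3].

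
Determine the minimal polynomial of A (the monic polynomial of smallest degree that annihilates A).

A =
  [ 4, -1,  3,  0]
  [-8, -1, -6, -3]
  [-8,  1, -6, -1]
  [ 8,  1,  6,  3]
x^2

The characteristic polynomial is χ_A(x) = x^4, so the eigenvalues are known. The minimal polynomial is
  m_A(x) = Π_λ (x − λ)^{k_λ}
where k_λ is the size of the *largest* Jordan block for λ (equivalently, the smallest k with (A − λI)^k v = 0 for every generalised eigenvector v of λ).

  λ = 0: largest Jordan block has size 2, contributing (x − 0)^2

So m_A(x) = x^2 = x^2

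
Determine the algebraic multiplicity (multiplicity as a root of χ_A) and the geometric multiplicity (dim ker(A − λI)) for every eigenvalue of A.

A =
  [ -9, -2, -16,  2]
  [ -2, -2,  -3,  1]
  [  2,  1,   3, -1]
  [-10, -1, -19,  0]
λ = -5: alg = 1, geom = 1; λ = -1: alg = 3, geom = 1

Step 1 — factor the characteristic polynomial to read off the algebraic multiplicities:
  χ_A(x) = (x + 1)^3*(x + 5)

Step 2 — compute geometric multiplicities via the rank-nullity identity g(λ) = n − rank(A − λI):
  rank(A − (-5)·I) = 3, so dim ker(A − (-5)·I) = n − 3 = 1
  rank(A − (-1)·I) = 3, so dim ker(A − (-1)·I) = n − 3 = 1

Summary:
  λ = -5: algebraic multiplicity = 1, geometric multiplicity = 1
  λ = -1: algebraic multiplicity = 3, geometric multiplicity = 1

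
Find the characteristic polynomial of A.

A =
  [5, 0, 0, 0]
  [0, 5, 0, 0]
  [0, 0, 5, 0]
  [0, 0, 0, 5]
x^4 - 20*x^3 + 150*x^2 - 500*x + 625

Expanding det(x·I − A) (e.g. by cofactor expansion or by noting that A is similar to its Jordan form J, which has the same characteristic polynomial as A) gives
  χ_A(x) = x^4 - 20*x^3 + 150*x^2 - 500*x + 625
which factors as (x - 5)^4. The eigenvalues (with algebraic multiplicities) are λ = 5 with multiplicity 4.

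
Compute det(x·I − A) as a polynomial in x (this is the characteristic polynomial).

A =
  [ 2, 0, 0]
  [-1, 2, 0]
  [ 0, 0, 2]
x^3 - 6*x^2 + 12*x - 8

Expanding det(x·I − A) (e.g. by cofactor expansion or by noting that A is similar to its Jordan form J, which has the same characteristic polynomial as A) gives
  χ_A(x) = x^3 - 6*x^2 + 12*x - 8
which factors as (x - 2)^3. The eigenvalues (with algebraic multiplicities) are λ = 2 with multiplicity 3.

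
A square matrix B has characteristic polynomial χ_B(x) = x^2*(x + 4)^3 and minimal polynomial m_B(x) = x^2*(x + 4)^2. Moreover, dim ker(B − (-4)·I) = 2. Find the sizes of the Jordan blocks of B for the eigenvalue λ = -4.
Block sizes for λ = -4: [2, 1]

Step 1 — from the characteristic polynomial, algebraic multiplicity of λ = -4 is 3. From dim ker(B − (-4)·I) = 2, there are exactly 2 Jordan blocks for λ = -4.
Step 2 — from the minimal polynomial, the factor (x + 4)^2 tells us the largest block for λ = -4 has size 2.
Step 3 — with total size 3, 2 blocks, and largest block 2, the block sizes (in nonincreasing order) are [2, 1].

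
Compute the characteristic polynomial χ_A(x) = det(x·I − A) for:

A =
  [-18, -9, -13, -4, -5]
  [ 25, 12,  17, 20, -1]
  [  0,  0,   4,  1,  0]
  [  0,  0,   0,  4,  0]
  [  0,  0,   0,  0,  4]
x^5 - 6*x^4 - 15*x^3 + 116*x^2 + 48*x - 576

Expanding det(x·I − A) (e.g. by cofactor expansion or by noting that A is similar to its Jordan form J, which has the same characteristic polynomial as A) gives
  χ_A(x) = x^5 - 6*x^4 - 15*x^3 + 116*x^2 + 48*x - 576
which factors as (x - 4)^3*(x + 3)^2. The eigenvalues (with algebraic multiplicities) are λ = -3 with multiplicity 2, λ = 4 with multiplicity 3.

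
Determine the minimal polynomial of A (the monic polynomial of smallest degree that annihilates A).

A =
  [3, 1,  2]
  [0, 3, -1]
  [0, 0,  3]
x^3 - 9*x^2 + 27*x - 27

The characteristic polynomial is χ_A(x) = (x - 3)^3, so the eigenvalues are known. The minimal polynomial is
  m_A(x) = Π_λ (x − λ)^{k_λ}
where k_λ is the size of the *largest* Jordan block for λ (equivalently, the smallest k with (A − λI)^k v = 0 for every generalised eigenvector v of λ).

  λ = 3: largest Jordan block has size 3, contributing (x − 3)^3

So m_A(x) = (x - 3)^3 = x^3 - 9*x^2 + 27*x - 27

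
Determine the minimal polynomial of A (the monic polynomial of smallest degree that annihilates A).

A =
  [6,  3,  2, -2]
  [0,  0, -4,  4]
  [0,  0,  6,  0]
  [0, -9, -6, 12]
x^2 - 12*x + 36

The characteristic polynomial is χ_A(x) = (x - 6)^4, so the eigenvalues are known. The minimal polynomial is
  m_A(x) = Π_λ (x − λ)^{k_λ}
where k_λ is the size of the *largest* Jordan block for λ (equivalently, the smallest k with (A − λI)^k v = 0 for every generalised eigenvector v of λ).

  λ = 6: largest Jordan block has size 2, contributing (x − 6)^2

So m_A(x) = (x - 6)^2 = x^2 - 12*x + 36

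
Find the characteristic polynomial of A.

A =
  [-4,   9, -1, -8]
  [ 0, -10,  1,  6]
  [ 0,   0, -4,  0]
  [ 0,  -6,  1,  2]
x^4 + 16*x^3 + 96*x^2 + 256*x + 256

Expanding det(x·I − A) (e.g. by cofactor expansion or by noting that A is similar to its Jordan form J, which has the same characteristic polynomial as A) gives
  χ_A(x) = x^4 + 16*x^3 + 96*x^2 + 256*x + 256
which factors as (x + 4)^4. The eigenvalues (with algebraic multiplicities) are λ = -4 with multiplicity 4.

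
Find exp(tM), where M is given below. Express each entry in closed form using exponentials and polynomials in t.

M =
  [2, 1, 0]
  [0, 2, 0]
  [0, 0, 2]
e^{tM} =
  [exp(2*t), t*exp(2*t), 0]
  [0, exp(2*t), 0]
  [0, 0, exp(2*t)]

Strategy: write M = P · J · P⁻¹ where J is a Jordan canonical form, so e^{tM} = P · e^{tJ} · P⁻¹, and e^{tJ} can be computed block-by-block.

M has Jordan form
J =
  [2, 1, 0]
  [0, 2, 0]
  [0, 0, 2]
(up to reordering of blocks).

Per-block formulas:
  For a 1×1 block at λ = 2: exp(t · [2]) = [e^(2t)].
  For a 2×2 Jordan block J_2(2): exp(t · J_2(2)) = e^(2t)·(I + t·N), where N is the 2×2 nilpotent shift.

After assembling e^{tJ} and conjugating by P, we get:

e^{tM} =
  [exp(2*t), t*exp(2*t), 0]
  [0, exp(2*t), 0]
  [0, 0, exp(2*t)]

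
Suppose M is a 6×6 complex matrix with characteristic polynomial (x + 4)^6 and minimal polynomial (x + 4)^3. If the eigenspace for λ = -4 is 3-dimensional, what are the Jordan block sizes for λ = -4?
Block sizes for λ = -4: [3, 2, 1]

Step 1 — from the characteristic polynomial, algebraic multiplicity of λ = -4 is 6. From dim ker(M − (-4)·I) = 3, there are exactly 3 Jordan blocks for λ = -4.
Step 2 — from the minimal polynomial, the factor (x + 4)^3 tells us the largest block for λ = -4 has size 3.
Step 3 — with total size 6, 3 blocks, and largest block 3, the block sizes (in nonincreasing order) are [3, 2, 1].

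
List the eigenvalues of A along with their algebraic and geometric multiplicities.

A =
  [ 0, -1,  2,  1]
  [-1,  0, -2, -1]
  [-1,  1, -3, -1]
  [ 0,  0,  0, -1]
λ = -1: alg = 4, geom = 3

Step 1 — factor the characteristic polynomial to read off the algebraic multiplicities:
  χ_A(x) = (x + 1)^4

Step 2 — compute geometric multiplicities via the rank-nullity identity g(λ) = n − rank(A − λI):
  rank(A − (-1)·I) = 1, so dim ker(A − (-1)·I) = n − 1 = 3

Summary:
  λ = -1: algebraic multiplicity = 4, geometric multiplicity = 3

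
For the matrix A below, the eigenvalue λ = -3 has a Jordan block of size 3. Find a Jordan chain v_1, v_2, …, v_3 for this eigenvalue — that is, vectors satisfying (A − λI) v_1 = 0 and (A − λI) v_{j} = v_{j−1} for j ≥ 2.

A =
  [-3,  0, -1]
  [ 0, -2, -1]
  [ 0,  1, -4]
A Jordan chain for λ = -3 of length 3:
v_1 = (-1, 0, 0)ᵀ
v_2 = (0, 1, 1)ᵀ
v_3 = (0, 1, 0)ᵀ

Let N = A − (-3)·I. We want v_3 with N^3 v_3 = 0 but N^2 v_3 ≠ 0; then v_{j-1} := N · v_j for j = 3, …, 2.

Pick v_3 = (0, 1, 0)ᵀ.
Then v_2 = N · v_3 = (0, 1, 1)ᵀ.
Then v_1 = N · v_2 = (-1, 0, 0)ᵀ.

Sanity check: (A − (-3)·I) v_1 = (0, 0, 0)ᵀ = 0. ✓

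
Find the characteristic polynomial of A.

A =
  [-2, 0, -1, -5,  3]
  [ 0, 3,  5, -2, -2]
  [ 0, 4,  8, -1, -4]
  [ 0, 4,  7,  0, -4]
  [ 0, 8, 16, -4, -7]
x^5 - 2*x^4 - 2*x^3 + 8*x^2 - 7*x + 2

Expanding det(x·I − A) (e.g. by cofactor expansion or by noting that A is similar to its Jordan form J, which has the same characteristic polynomial as A) gives
  χ_A(x) = x^5 - 2*x^4 - 2*x^3 + 8*x^2 - 7*x + 2
which factors as (x - 1)^4*(x + 2). The eigenvalues (with algebraic multiplicities) are λ = -2 with multiplicity 1, λ = 1 with multiplicity 4.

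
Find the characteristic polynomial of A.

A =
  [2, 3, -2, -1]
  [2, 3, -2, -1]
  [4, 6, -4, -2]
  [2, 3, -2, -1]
x^4

Expanding det(x·I − A) (e.g. by cofactor expansion or by noting that A is similar to its Jordan form J, which has the same characteristic polynomial as A) gives
  χ_A(x) = x^4
which factors as x^4. The eigenvalues (with algebraic multiplicities) are λ = 0 with multiplicity 4.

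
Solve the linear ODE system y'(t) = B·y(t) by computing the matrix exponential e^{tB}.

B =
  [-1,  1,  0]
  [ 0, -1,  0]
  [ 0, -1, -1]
e^{tB} =
  [exp(-t), t*exp(-t), 0]
  [0, exp(-t), 0]
  [0, -t*exp(-t), exp(-t)]

Strategy: write B = P · J · P⁻¹ where J is a Jordan canonical form, so e^{tB} = P · e^{tJ} · P⁻¹, and e^{tJ} can be computed block-by-block.

B has Jordan form
J =
  [-1,  1,  0]
  [ 0, -1,  0]
  [ 0,  0, -1]
(up to reordering of blocks).

Per-block formulas:
  For a 1×1 block at λ = -1: exp(t · [-1]) = [e^(-1t)].
  For a 2×2 Jordan block J_2(-1): exp(t · J_2(-1)) = e^(-1t)·(I + t·N), where N is the 2×2 nilpotent shift.

After assembling e^{tJ} and conjugating by P, we get:

e^{tB} =
  [exp(-t), t*exp(-t), 0]
  [0, exp(-t), 0]
  [0, -t*exp(-t), exp(-t)]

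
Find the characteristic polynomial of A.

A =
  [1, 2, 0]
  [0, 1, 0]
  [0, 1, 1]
x^3 - 3*x^2 + 3*x - 1

Expanding det(x·I − A) (e.g. by cofactor expansion or by noting that A is similar to its Jordan form J, which has the same characteristic polynomial as A) gives
  χ_A(x) = x^3 - 3*x^2 + 3*x - 1
which factors as (x - 1)^3. The eigenvalues (with algebraic multiplicities) are λ = 1 with multiplicity 3.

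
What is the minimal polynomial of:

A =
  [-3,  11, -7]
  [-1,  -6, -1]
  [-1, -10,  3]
x^3 + 6*x^2 - 15*x - 100

The characteristic polynomial is χ_A(x) = (x - 4)*(x + 5)^2, so the eigenvalues are known. The minimal polynomial is
  m_A(x) = Π_λ (x − λ)^{k_λ}
where k_λ is the size of the *largest* Jordan block for λ (equivalently, the smallest k with (A − λI)^k v = 0 for every generalised eigenvector v of λ).

  λ = -5: largest Jordan block has size 2, contributing (x + 5)^2
  λ = 4: largest Jordan block has size 1, contributing (x − 4)

So m_A(x) = (x - 4)*(x + 5)^2 = x^3 + 6*x^2 - 15*x - 100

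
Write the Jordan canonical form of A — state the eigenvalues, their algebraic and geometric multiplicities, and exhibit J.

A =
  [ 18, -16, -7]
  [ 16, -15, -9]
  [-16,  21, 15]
J_3(6)

The characteristic polynomial is
  det(x·I − A) = x^3 - 18*x^2 + 108*x - 216 = (x - 6)^3

Eigenvalues and multiplicities (the geometric multiplicity of λ is n − rank(A − λI), which equals the number of Jordan blocks for λ):
  λ = 6: algebraic multiplicity = 3, geometric multiplicity = 1

Determining the block sizes for each eigenvalue:
  λ = 6: one block (gm = 1), so the single block has size am = 3 → block sizes [3]

Assembling the blocks gives a Jordan form
J =
  [6, 1, 0]
  [0, 6, 1]
  [0, 0, 6]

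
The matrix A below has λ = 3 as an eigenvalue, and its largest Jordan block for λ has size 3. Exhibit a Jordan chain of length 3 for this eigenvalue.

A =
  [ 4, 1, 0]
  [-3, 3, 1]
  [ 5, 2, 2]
A Jordan chain for λ = 3 of length 3:
v_1 = (-2, 2, -6)ᵀ
v_2 = (1, -3, 5)ᵀ
v_3 = (1, 0, 0)ᵀ

Let N = A − (3)·I. We want v_3 with N^3 v_3 = 0 but N^2 v_3 ≠ 0; then v_{j-1} := N · v_j for j = 3, …, 2.

Pick v_3 = (1, 0, 0)ᵀ.
Then v_2 = N · v_3 = (1, -3, 5)ᵀ.
Then v_1 = N · v_2 = (-2, 2, -6)ᵀ.

Sanity check: (A − (3)·I) v_1 = (0, 0, 0)ᵀ = 0. ✓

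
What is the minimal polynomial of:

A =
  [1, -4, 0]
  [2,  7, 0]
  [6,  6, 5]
x^2 - 8*x + 15

The characteristic polynomial is χ_A(x) = (x - 5)^2*(x - 3), so the eigenvalues are known. The minimal polynomial is
  m_A(x) = Π_λ (x − λ)^{k_λ}
where k_λ is the size of the *largest* Jordan block for λ (equivalently, the smallest k with (A − λI)^k v = 0 for every generalised eigenvector v of λ).

  λ = 3: largest Jordan block has size 1, contributing (x − 3)
  λ = 5: largest Jordan block has size 1, contributing (x − 5)

So m_A(x) = (x - 5)*(x - 3) = x^2 - 8*x + 15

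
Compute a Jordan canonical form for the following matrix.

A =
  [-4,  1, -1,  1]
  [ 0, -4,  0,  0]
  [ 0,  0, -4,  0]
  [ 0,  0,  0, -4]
J_2(-4) ⊕ J_1(-4) ⊕ J_1(-4)

The characteristic polynomial is
  det(x·I − A) = x^4 + 16*x^3 + 96*x^2 + 256*x + 256 = (x + 4)^4

Eigenvalues and multiplicities (the geometric multiplicity of λ is n − rank(A − λI), which equals the number of Jordan blocks for λ):
  λ = -4: algebraic multiplicity = 4, geometric multiplicity = 3

Determining the block sizes for each eigenvalue:
  λ = -4: 3 blocks summing to 4 forces exactly one block of size 2 and the rest size 1 → block sizes [2, 1, 1]

Assembling the blocks gives a Jordan form
J =
  [-4,  1,  0,  0]
  [ 0, -4,  0,  0]
  [ 0,  0, -4,  0]
  [ 0,  0,  0, -4]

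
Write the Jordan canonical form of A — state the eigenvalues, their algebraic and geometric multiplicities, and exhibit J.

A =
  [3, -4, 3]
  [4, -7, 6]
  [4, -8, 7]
J_2(1) ⊕ J_1(1)

The characteristic polynomial is
  det(x·I − A) = x^3 - 3*x^2 + 3*x - 1 = (x - 1)^3

Eigenvalues and multiplicities (the geometric multiplicity of λ is n − rank(A − λI), which equals the number of Jordan blocks for λ):
  λ = 1: algebraic multiplicity = 3, geometric multiplicity = 2

Determining the block sizes for each eigenvalue:
  λ = 1: 2 blocks summing to 3 forces exactly one block of size 2 and the rest size 1 → block sizes [2, 1]

Assembling the blocks gives a Jordan form
J =
  [1, 1, 0]
  [0, 1, 0]
  [0, 0, 1]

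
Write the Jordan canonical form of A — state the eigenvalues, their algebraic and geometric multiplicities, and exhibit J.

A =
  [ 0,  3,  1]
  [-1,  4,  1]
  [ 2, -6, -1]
J_2(1) ⊕ J_1(1)

The characteristic polynomial is
  det(x·I − A) = x^3 - 3*x^2 + 3*x - 1 = (x - 1)^3

Eigenvalues and multiplicities (the geometric multiplicity of λ is n − rank(A − λI), which equals the number of Jordan blocks for λ):
  λ = 1: algebraic multiplicity = 3, geometric multiplicity = 2

Determining the block sizes for each eigenvalue:
  λ = 1: 2 blocks summing to 3 forces exactly one block of size 2 and the rest size 1 → block sizes [2, 1]

Assembling the blocks gives a Jordan form
J =
  [1, 1, 0]
  [0, 1, 0]
  [0, 0, 1]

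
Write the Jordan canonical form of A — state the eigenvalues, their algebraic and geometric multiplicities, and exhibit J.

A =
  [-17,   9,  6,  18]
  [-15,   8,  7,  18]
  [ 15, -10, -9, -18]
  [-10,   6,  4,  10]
J_3(-2) ⊕ J_1(-2)

The characteristic polynomial is
  det(x·I − A) = x^4 + 8*x^3 + 24*x^2 + 32*x + 16 = (x + 2)^4

Eigenvalues and multiplicities (the geometric multiplicity of λ is n − rank(A − λI), which equals the number of Jordan blocks for λ):
  λ = -2: algebraic multiplicity = 4, geometric multiplicity = 2

Determining the block sizes for each eigenvalue:
  λ = -2: with am = 4 and gm = 2, the partition is not yet determined (e.g. several partitions of 4 into 2 parts exist). Let N = A − (-2)·I. Computing rank(N^1) = 2, rank(N^2) = 1, rank(N^3) = 0; the number of blocks of size ≥ j is rank(N^{j−1}) − rank(N^j), giving [2, 1, 1]. So we have 1 block(s) of size 3, 1 block(s) of size 1 → block sizes [3, 1]

Assembling the blocks gives a Jordan form
J =
  [-2,  1,  0,  0]
  [ 0, -2,  1,  0]
  [ 0,  0, -2,  0]
  [ 0,  0,  0, -2]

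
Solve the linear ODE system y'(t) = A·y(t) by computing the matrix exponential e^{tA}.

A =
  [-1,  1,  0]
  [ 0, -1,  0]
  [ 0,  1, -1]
e^{tA} =
  [exp(-t), t*exp(-t), 0]
  [0, exp(-t), 0]
  [0, t*exp(-t), exp(-t)]

Strategy: write A = P · J · P⁻¹ where J is a Jordan canonical form, so e^{tA} = P · e^{tJ} · P⁻¹, and e^{tJ} can be computed block-by-block.

A has Jordan form
J =
  [-1,  1,  0]
  [ 0, -1,  0]
  [ 0,  0, -1]
(up to reordering of blocks).

Per-block formulas:
  For a 1×1 block at λ = -1: exp(t · [-1]) = [e^(-1t)].
  For a 2×2 Jordan block J_2(-1): exp(t · J_2(-1)) = e^(-1t)·(I + t·N), where N is the 2×2 nilpotent shift.

After assembling e^{tJ} and conjugating by P, we get:

e^{tA} =
  [exp(-t), t*exp(-t), 0]
  [0, exp(-t), 0]
  [0, t*exp(-t), exp(-t)]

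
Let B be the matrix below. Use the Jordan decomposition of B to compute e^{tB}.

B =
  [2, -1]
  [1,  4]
e^{tB} =
  [-t*exp(3*t) + exp(3*t), -t*exp(3*t)]
  [t*exp(3*t), t*exp(3*t) + exp(3*t)]

Strategy: write B = P · J · P⁻¹ where J is a Jordan canonical form, so e^{tB} = P · e^{tJ} · P⁻¹, and e^{tJ} can be computed block-by-block.

B has Jordan form
J =
  [3, 1]
  [0, 3]
(up to reordering of blocks).

Per-block formulas:
  For a 2×2 Jordan block J_2(3): exp(t · J_2(3)) = e^(3t)·(I + t·N), where N is the 2×2 nilpotent shift.

After assembling e^{tJ} and conjugating by P, we get:

e^{tB} =
  [-t*exp(3*t) + exp(3*t), -t*exp(3*t)]
  [t*exp(3*t), t*exp(3*t) + exp(3*t)]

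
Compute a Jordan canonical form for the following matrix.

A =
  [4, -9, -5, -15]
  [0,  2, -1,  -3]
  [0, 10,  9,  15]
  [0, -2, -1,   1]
J_3(4) ⊕ J_1(4)

The characteristic polynomial is
  det(x·I − A) = x^4 - 16*x^3 + 96*x^2 - 256*x + 256 = (x - 4)^4

Eigenvalues and multiplicities (the geometric multiplicity of λ is n − rank(A − λI), which equals the number of Jordan blocks for λ):
  λ = 4: algebraic multiplicity = 4, geometric multiplicity = 2

Determining the block sizes for each eigenvalue:
  λ = 4: with am = 4 and gm = 2, the partition is not yet determined (e.g. several partitions of 4 into 2 parts exist). Let N = A − (4)·I. Computing rank(N^1) = 2, rank(N^2) = 1, rank(N^3) = 0; the number of blocks of size ≥ j is rank(N^{j−1}) − rank(N^j), giving [2, 1, 1]. So we have 1 block(s) of size 3, 1 block(s) of size 1 → block sizes [3, 1]

Assembling the blocks gives a Jordan form
J =
  [4, 1, 0, 0]
  [0, 4, 1, 0]
  [0, 0, 4, 0]
  [0, 0, 0, 4]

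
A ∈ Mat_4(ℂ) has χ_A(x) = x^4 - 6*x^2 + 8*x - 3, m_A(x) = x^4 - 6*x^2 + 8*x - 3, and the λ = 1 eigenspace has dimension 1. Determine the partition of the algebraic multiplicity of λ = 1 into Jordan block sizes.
Block sizes for λ = 1: [3]

Step 1 — from the characteristic polynomial, algebraic multiplicity of λ = 1 is 3. From dim ker(A − (1)·I) = 1, there are exactly 1 Jordan blocks for λ = 1.
Step 2 — from the minimal polynomial, the factor (x − 1)^3 tells us the largest block for λ = 1 has size 3.
Step 3 — with total size 3, 1 blocks, and largest block 3, the block sizes (in nonincreasing order) are [3].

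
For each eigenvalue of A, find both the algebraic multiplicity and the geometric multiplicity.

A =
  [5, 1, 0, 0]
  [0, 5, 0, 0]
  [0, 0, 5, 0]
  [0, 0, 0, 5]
λ = 5: alg = 4, geom = 3

Step 1 — factor the characteristic polynomial to read off the algebraic multiplicities:
  χ_A(x) = (x - 5)^4

Step 2 — compute geometric multiplicities via the rank-nullity identity g(λ) = n − rank(A − λI):
  rank(A − (5)·I) = 1, so dim ker(A − (5)·I) = n − 1 = 3

Summary:
  λ = 5: algebraic multiplicity = 4, geometric multiplicity = 3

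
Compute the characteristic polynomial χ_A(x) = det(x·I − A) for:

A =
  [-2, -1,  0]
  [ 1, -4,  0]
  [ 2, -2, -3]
x^3 + 9*x^2 + 27*x + 27

Expanding det(x·I − A) (e.g. by cofactor expansion or by noting that A is similar to its Jordan form J, which has the same characteristic polynomial as A) gives
  χ_A(x) = x^3 + 9*x^2 + 27*x + 27
which factors as (x + 3)^3. The eigenvalues (with algebraic multiplicities) are λ = -3 with multiplicity 3.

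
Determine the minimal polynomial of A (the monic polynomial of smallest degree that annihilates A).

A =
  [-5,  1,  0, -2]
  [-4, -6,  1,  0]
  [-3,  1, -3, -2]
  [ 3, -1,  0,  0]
x^4 + 14*x^3 + 72*x^2 + 160*x + 128

The characteristic polynomial is χ_A(x) = (x + 2)*(x + 4)^3, so the eigenvalues are known. The minimal polynomial is
  m_A(x) = Π_λ (x − λ)^{k_λ}
where k_λ is the size of the *largest* Jordan block for λ (equivalently, the smallest k with (A − λI)^k v = 0 for every generalised eigenvector v of λ).

  λ = -4: largest Jordan block has size 3, contributing (x + 4)^3
  λ = -2: largest Jordan block has size 1, contributing (x + 2)

So m_A(x) = (x + 2)*(x + 4)^3 = x^4 + 14*x^3 + 72*x^2 + 160*x + 128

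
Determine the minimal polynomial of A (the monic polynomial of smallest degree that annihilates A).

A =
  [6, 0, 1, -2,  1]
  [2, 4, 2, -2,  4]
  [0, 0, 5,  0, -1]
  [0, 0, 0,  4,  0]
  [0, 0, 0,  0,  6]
x^3 - 15*x^2 + 74*x - 120

The characteristic polynomial is χ_A(x) = (x - 6)^2*(x - 5)*(x - 4)^2, so the eigenvalues are known. The minimal polynomial is
  m_A(x) = Π_λ (x − λ)^{k_λ}
where k_λ is the size of the *largest* Jordan block for λ (equivalently, the smallest k with (A − λI)^k v = 0 for every generalised eigenvector v of λ).

  λ = 4: largest Jordan block has size 1, contributing (x − 4)
  λ = 5: largest Jordan block has size 1, contributing (x − 5)
  λ = 6: largest Jordan block has size 1, contributing (x − 6)

So m_A(x) = (x - 6)*(x - 5)*(x - 4) = x^3 - 15*x^2 + 74*x - 120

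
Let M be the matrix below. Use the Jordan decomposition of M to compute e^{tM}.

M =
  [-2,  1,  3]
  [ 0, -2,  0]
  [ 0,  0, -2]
e^{tM} =
  [exp(-2*t), t*exp(-2*t), 3*t*exp(-2*t)]
  [0, exp(-2*t), 0]
  [0, 0, exp(-2*t)]

Strategy: write M = P · J · P⁻¹ where J is a Jordan canonical form, so e^{tM} = P · e^{tJ} · P⁻¹, and e^{tJ} can be computed block-by-block.

M has Jordan form
J =
  [-2,  1,  0]
  [ 0, -2,  0]
  [ 0,  0, -2]
(up to reordering of blocks).

Per-block formulas:
  For a 1×1 block at λ = -2: exp(t · [-2]) = [e^(-2t)].
  For a 2×2 Jordan block J_2(-2): exp(t · J_2(-2)) = e^(-2t)·(I + t·N), where N is the 2×2 nilpotent shift.

After assembling e^{tJ} and conjugating by P, we get:

e^{tM} =
  [exp(-2*t), t*exp(-2*t), 3*t*exp(-2*t)]
  [0, exp(-2*t), 0]
  [0, 0, exp(-2*t)]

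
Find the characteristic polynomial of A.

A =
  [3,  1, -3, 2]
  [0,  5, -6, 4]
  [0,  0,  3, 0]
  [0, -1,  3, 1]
x^4 - 12*x^3 + 54*x^2 - 108*x + 81

Expanding det(x·I − A) (e.g. by cofactor expansion or by noting that A is similar to its Jordan form J, which has the same characteristic polynomial as A) gives
  χ_A(x) = x^4 - 12*x^3 + 54*x^2 - 108*x + 81
which factors as (x - 3)^4. The eigenvalues (with algebraic multiplicities) are λ = 3 with multiplicity 4.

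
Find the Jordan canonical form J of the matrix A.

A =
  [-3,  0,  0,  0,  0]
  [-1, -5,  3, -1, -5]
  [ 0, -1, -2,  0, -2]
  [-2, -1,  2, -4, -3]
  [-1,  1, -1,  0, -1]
J_3(-3) ⊕ J_2(-3)

The characteristic polynomial is
  det(x·I − A) = x^5 + 15*x^4 + 90*x^3 + 270*x^2 + 405*x + 243 = (x + 3)^5

Eigenvalues and multiplicities (the geometric multiplicity of λ is n − rank(A − λI), which equals the number of Jordan blocks for λ):
  λ = -3: algebraic multiplicity = 5, geometric multiplicity = 2

Determining the block sizes for each eigenvalue:
  λ = -3: with am = 5 and gm = 2, the partition is not yet determined (e.g. several partitions of 5 into 2 parts exist). Let N = A − (-3)·I. Computing rank(N^1) = 3, rank(N^2) = 1, rank(N^3) = 0; the number of blocks of size ≥ j is rank(N^{j−1}) − rank(N^j), giving [2, 2, 1]. So we have 1 block(s) of size 3, 1 block(s) of size 2 → block sizes [3, 2]

Assembling the blocks gives a Jordan form
J =
  [-3,  1,  0,  0,  0]
  [ 0, -3,  1,  0,  0]
  [ 0,  0, -3,  0,  0]
  [ 0,  0,  0, -3,  1]
  [ 0,  0,  0,  0, -3]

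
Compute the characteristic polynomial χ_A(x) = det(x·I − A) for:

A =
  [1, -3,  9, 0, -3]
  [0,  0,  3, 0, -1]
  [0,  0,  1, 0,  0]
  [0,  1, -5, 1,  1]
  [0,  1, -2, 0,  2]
x^5 - 5*x^4 + 10*x^3 - 10*x^2 + 5*x - 1

Expanding det(x·I − A) (e.g. by cofactor expansion or by noting that A is similar to its Jordan form J, which has the same characteristic polynomial as A) gives
  χ_A(x) = x^5 - 5*x^4 + 10*x^3 - 10*x^2 + 5*x - 1
which factors as (x - 1)^5. The eigenvalues (with algebraic multiplicities) are λ = 1 with multiplicity 5.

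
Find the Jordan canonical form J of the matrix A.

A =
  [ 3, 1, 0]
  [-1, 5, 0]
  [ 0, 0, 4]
J_2(4) ⊕ J_1(4)

The characteristic polynomial is
  det(x·I − A) = x^3 - 12*x^2 + 48*x - 64 = (x - 4)^3

Eigenvalues and multiplicities (the geometric multiplicity of λ is n − rank(A − λI), which equals the number of Jordan blocks for λ):
  λ = 4: algebraic multiplicity = 3, geometric multiplicity = 2

Determining the block sizes for each eigenvalue:
  λ = 4: 2 blocks summing to 3 forces exactly one block of size 2 and the rest size 1 → block sizes [2, 1]

Assembling the blocks gives a Jordan form
J =
  [4, 1, 0]
  [0, 4, 0]
  [0, 0, 4]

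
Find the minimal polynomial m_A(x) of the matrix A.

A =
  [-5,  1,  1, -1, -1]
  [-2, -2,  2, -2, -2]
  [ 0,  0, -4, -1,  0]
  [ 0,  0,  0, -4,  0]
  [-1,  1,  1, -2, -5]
x^2 + 8*x + 16

The characteristic polynomial is χ_A(x) = (x + 4)^5, so the eigenvalues are known. The minimal polynomial is
  m_A(x) = Π_λ (x − λ)^{k_λ}
where k_λ is the size of the *largest* Jordan block for λ (equivalently, the smallest k with (A − λI)^k v = 0 for every generalised eigenvector v of λ).

  λ = -4: largest Jordan block has size 2, contributing (x + 4)^2

So m_A(x) = (x + 4)^2 = x^2 + 8*x + 16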